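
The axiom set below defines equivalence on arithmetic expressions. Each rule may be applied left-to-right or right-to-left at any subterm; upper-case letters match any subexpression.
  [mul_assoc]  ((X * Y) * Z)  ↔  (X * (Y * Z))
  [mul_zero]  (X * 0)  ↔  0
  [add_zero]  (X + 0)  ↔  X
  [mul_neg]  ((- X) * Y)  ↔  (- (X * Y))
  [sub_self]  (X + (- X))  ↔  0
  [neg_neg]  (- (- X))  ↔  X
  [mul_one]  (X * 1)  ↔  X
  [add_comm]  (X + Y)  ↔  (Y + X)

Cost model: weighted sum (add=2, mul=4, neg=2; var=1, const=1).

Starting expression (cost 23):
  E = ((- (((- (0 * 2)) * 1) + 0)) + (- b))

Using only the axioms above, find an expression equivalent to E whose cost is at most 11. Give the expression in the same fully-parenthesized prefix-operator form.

step 1: mul_one (→) rewrites ((- (0 * 2)) * 1) into (- (0 * 2)), now ((- ((- (0 * 2)) + 0)) + (- b))
step 2: add_zero (→) rewrites ((- (0 * 2)) + 0) into (- (0 * 2)), now ((- (- (0 * 2))) + (- b))
step 3: neg_neg (→) rewrites (- (- (0 * 2))) into (0 * 2), reaching cost 11 (bound 11)

((0 * 2) + (- b))   [cost 11]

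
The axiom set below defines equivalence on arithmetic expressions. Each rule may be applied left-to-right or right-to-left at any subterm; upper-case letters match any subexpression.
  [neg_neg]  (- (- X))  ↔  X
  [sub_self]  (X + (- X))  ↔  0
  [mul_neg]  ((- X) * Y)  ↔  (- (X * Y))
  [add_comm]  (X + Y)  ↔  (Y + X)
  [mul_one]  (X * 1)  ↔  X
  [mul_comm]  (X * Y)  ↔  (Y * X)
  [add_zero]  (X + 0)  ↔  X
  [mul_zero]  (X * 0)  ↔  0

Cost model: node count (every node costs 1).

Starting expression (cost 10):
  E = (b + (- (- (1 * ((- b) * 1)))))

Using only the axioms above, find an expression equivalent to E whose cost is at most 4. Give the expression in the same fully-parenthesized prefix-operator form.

(b + (- b))   [cost 4]

(1) ((- b) * 1)  =[mul_one →]=  (- b)    ⊢ (b + (- (- (1 * (- b)))))
(2) (1 * (- b))  =[mul_comm →]=  ((- b) * 1)    ⊢ (b + (- (- ((- b) * 1))))
(3) ((- b) * 1)  =[mul_one →]=  (- b)    ⊢ (b + (- (- (- b))))
(4) (- (- b))  =[neg_neg →]=  b    ⊢ cost 4, within 4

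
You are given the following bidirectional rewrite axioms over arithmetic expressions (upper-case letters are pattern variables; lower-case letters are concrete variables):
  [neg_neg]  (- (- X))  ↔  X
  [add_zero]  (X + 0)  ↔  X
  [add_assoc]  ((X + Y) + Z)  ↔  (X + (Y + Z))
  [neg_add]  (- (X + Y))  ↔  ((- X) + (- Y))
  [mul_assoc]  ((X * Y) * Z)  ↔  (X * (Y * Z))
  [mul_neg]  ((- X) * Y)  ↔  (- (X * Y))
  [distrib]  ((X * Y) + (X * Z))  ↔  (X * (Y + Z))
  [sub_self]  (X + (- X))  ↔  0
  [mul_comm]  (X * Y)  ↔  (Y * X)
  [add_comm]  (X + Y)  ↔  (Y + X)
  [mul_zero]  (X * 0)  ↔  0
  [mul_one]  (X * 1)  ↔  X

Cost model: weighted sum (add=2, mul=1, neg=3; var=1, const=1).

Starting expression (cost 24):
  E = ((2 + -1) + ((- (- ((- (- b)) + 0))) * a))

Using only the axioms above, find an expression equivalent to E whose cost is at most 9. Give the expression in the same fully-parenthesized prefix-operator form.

((2 + -1) + (b * a))   [cost 9]

(1) (- (- ((- (- b)) + 0)))  =[neg_neg →]=  ((- (- b)) + 0)    ⊢ ((2 + -1) + (((- (- b)) + 0) * a))
(2) (- (- b))  =[neg_neg →]=  b    ⊢ ((2 + -1) + ((b + 0) * a))
(3) (b + 0)  =[add_zero →]=  b    ⊢ cost 9, within 9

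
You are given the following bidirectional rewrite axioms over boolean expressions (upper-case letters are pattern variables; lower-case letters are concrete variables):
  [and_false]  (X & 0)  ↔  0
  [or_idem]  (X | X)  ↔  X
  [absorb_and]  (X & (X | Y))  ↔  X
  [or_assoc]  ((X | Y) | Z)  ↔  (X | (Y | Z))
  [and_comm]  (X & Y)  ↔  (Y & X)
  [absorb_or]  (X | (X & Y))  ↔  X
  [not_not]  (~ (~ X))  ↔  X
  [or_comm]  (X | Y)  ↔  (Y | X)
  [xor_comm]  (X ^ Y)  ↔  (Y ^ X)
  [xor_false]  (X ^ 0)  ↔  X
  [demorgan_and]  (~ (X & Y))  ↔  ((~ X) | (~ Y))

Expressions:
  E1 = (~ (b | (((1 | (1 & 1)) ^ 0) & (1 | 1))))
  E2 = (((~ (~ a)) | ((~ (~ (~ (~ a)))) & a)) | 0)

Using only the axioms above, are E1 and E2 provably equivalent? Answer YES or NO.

All listed rules preserve value, hence provable equivalence implies equal values everywhere; look for a separating assignment.
a=1, b=0 gives E1 ↦ 0, E2 ↦ 1; values differ ⇒ not provably equivalent.

NO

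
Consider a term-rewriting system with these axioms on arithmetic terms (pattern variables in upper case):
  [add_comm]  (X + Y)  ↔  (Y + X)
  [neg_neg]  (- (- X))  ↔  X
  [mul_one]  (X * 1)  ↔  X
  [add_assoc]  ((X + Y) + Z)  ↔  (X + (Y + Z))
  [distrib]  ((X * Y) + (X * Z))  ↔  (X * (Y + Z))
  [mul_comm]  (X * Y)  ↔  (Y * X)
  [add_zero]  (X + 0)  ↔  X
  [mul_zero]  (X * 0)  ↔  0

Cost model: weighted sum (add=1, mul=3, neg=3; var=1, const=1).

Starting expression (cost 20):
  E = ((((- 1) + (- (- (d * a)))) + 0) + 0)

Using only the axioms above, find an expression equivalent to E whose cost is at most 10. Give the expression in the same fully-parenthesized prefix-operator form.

((- 1) + (d * a))   [cost 10]

1. [add_zero →] ((((- 1) + (- (- (d * a)))) + 0) + 0)  →  (((- 1) + (- (- (d * a)))) + 0)
2. [add_zero →] (((- 1) + (- (- (d * a)))) + 0)  →  ((- 1) + (- (- (d * a))))
3. [neg_neg →] (- (- (d * a)))  →  (d * a);  cost 10 ≤ 10, done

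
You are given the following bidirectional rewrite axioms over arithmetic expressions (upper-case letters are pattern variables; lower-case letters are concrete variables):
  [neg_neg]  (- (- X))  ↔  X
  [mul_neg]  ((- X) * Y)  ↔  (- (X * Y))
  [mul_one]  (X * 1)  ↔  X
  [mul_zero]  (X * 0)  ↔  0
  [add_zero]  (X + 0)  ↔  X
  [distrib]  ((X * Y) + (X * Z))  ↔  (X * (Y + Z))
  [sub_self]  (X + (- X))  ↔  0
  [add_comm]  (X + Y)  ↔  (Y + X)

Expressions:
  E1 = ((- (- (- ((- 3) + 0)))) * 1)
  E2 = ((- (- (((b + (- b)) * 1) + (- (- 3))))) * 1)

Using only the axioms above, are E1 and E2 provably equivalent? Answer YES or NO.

(1) (- (- ((- 3) + 0)))  =[neg_neg →]=  ((- 3) + 0)    ⊢ ((- ((- 3) + 0)) * 1)
(2) ((- ((- 3) + 0)) * 1)  =[mul_one →]=  (- ((- 3) + 0))
(3) ((- 3) + 0)  =[add_zero →]=  (- 3)    ⊢ (- (- 3))
(4) (- (- 3))  =[add_zero ←]=  ((- (- 3)) + 0)
(5) 0  =[sub_self ←]=  (b + (- b))    ⊢ ((- (- 3)) + (b + (- b)))
(6) ((- (- 3)) + (b + (- b)))  =[mul_one ←]=  (((- (- 3)) + (b + (- b))) * 1)
(7) ((- (- 3)) + (b + (- b)))  =[add_comm →]=  ((b + (- b)) + (- (- 3)))    ⊢ (((b + (- b)) + (- (- 3))) * 1)
(8) (b + (- b))  =[mul_one ←]=  ((b + (- b)) * 1)    ⊢ ((((b + (- b)) * 1) + (- (- 3))) * 1)
(9) (((b + (- b)) * 1) + (- (- 3)))  =[neg_neg ←]=  (- (- (((b + (- b)) * 1) + (- (- 3)))))    ⊢ E2

YES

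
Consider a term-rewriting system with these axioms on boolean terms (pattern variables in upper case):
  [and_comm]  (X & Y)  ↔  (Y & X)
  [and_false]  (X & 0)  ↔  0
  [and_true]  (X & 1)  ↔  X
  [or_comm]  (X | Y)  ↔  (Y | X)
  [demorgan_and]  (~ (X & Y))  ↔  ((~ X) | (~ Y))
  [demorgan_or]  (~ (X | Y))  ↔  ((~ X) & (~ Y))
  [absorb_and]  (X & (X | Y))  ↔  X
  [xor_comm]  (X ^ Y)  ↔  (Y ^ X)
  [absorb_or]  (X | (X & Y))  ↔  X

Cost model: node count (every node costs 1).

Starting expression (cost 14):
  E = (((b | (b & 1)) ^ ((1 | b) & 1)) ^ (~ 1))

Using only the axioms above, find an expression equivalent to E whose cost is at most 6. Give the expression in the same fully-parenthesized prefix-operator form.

(1) (b | (b & 1))  =[absorb_or →]=  b    ⊢ ((b ^ ((1 | b) & 1)) ^ (~ 1))
(2) ((1 | b) & 1)  =[and_comm →]=  (1 & (1 | b))    ⊢ ((b ^ (1 & (1 | b))) ^ (~ 1))
(3) (1 & (1 | b))  =[absorb_and →]=  1    ⊢ cost 6, within 6

((b ^ 1) ^ (~ 1))   [cost 6]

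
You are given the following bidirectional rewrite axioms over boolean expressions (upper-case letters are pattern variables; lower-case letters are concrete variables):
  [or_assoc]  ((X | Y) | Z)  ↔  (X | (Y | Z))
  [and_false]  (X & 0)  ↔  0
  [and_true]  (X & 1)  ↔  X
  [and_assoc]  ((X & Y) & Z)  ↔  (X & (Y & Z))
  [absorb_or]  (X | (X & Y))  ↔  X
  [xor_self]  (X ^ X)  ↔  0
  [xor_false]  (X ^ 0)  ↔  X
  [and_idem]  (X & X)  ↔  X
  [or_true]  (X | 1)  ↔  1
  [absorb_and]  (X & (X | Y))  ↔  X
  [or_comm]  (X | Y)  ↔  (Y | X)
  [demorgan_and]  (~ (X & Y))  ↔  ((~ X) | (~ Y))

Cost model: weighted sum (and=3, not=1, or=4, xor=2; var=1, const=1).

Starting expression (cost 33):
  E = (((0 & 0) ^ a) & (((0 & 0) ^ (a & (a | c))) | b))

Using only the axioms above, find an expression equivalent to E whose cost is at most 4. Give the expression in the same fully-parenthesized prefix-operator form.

(0 ^ a)   [cost 4]

(1) (a & (a | c))  =[absorb_and →]=  a    ⊢ (((0 & 0) ^ a) & (((0 & 0) ^ a) | b))
(2) (((0 & 0) ^ a) & (((0 & 0) ^ a) | b))  =[absorb_and →]=  ((0 & 0) ^ a)
(3) (0 & 0)  =[and_idem →]=  0    ⊢ cost 4, within 4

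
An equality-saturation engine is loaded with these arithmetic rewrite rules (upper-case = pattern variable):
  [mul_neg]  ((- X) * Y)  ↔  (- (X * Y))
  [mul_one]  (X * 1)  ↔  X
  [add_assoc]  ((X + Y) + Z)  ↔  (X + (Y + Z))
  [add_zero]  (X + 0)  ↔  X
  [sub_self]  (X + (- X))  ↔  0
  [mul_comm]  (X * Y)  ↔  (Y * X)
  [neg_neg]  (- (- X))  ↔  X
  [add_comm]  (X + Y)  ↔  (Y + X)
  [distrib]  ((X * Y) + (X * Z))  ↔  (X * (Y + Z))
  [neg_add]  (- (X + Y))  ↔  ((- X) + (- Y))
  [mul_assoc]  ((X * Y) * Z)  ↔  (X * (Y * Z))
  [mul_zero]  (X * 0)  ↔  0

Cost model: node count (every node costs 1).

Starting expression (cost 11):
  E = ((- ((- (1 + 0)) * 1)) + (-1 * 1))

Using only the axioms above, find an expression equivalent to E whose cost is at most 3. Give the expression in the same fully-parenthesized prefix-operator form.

1. [mul_one →] ((- (1 + 0)) * 1)  →  (- (1 + 0));  E = ((- (- (1 + 0))) + (-1 * 1))
2. [mul_one →] (-1 * 1)  →  -1;  E = ((- (- (1 + 0))) + -1)
3. [add_zero →] (1 + 0)  →  1;  E = ((- (- 1)) + -1)
4. [neg_neg →] (- (- 1))  →  1;  cost 3 ≤ 3, done

(1 + -1)   [cost 3]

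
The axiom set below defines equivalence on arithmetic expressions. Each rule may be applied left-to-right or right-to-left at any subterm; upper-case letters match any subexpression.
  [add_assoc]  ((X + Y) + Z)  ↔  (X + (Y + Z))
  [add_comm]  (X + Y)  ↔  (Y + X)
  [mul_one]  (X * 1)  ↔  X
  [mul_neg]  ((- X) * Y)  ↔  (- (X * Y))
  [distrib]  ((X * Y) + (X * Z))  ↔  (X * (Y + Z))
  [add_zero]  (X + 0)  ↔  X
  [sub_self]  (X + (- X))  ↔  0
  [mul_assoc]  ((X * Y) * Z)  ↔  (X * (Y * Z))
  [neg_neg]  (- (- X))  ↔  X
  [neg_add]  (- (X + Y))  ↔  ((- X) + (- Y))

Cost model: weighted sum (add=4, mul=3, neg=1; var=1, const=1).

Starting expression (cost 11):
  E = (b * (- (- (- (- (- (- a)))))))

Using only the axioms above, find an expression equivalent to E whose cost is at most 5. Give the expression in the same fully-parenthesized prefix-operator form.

(b * a)   [cost 5]

1. [neg_neg →] (- (- (- (- (- a)))))  →  (- (- (- a)));  E = (b * (- (- (- (- a)))))
2. [neg_neg →] (- (- (- (- a))))  →  (- (- a));  E = (b * (- (- a)))
3. [neg_neg →] (- (- a))  →  a;  cost 5 ≤ 5, done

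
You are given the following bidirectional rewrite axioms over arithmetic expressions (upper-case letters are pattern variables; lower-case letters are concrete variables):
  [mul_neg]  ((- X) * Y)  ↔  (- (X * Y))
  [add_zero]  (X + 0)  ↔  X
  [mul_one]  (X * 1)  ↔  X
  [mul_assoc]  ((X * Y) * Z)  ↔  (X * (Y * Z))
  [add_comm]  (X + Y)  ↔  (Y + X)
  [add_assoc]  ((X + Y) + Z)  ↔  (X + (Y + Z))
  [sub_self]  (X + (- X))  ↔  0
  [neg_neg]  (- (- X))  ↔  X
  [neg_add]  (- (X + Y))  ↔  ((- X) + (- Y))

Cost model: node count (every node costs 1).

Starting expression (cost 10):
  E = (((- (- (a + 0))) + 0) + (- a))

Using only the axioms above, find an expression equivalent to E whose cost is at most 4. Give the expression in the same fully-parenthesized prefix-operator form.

1. [add_zero →] ((- (- (a + 0))) + 0)  →  (- (- (a + 0)));  E = ((- (- (a + 0))) + (- a))
2. [add_zero →] (a + 0)  →  a;  E = ((- (- a)) + (- a))
3. [neg_neg →] (- (- a))  →  a;  cost 4 ≤ 4, done

(a + (- a))   [cost 4]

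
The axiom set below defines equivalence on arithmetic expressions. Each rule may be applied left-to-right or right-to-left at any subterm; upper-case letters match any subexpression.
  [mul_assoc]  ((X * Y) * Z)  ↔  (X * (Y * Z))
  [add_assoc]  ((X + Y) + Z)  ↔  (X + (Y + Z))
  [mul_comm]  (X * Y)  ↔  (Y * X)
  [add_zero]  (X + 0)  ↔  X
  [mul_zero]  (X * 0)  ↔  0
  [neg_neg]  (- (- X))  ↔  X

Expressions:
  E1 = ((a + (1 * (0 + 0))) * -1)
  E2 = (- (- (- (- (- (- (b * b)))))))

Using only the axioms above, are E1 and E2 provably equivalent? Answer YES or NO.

All listed rules preserve value, hence provable equivalence implies equal values everywhere; look for a separating assignment.
a=0, b=1 gives E1 ↦ 0, E2 ↦ 1; values differ ⇒ not provably equivalent.

NO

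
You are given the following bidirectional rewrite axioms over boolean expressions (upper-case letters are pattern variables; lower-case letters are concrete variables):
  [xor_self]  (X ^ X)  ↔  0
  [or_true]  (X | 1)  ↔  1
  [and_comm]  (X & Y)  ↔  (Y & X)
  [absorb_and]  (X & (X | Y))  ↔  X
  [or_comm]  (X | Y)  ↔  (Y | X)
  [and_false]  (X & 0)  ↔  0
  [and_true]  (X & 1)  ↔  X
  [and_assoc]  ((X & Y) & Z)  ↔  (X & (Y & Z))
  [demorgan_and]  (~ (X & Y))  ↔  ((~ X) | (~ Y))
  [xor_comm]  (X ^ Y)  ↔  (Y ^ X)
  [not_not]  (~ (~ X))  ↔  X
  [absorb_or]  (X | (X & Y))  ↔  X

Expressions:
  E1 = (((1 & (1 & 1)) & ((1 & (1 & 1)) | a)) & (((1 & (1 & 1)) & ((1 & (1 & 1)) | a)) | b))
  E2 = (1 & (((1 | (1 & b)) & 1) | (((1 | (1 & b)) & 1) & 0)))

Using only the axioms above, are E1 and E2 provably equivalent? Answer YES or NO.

YES

1. [absorb_and →] (((1 & (1 & 1)) & ((1 & (1 & 1)) | a)) & (((1 & (1 & 1)) & ((1 & (1 & 1)) | a)) | b))  →  ((1 & (1 & 1)) & ((1 & (1 & 1)) | a))
2. [absorb_and →] ((1 & (1 & 1)) & ((1 & (1 & 1)) | a))  →  (1 & (1 & 1))
3. [absorb_or ←] 1  →  (1 | (1 & b));  E1 = (1 & ((1 | (1 & b)) & 1))
4. [absorb_or ←] ((1 | (1 & b)) & 1)  →  (((1 | (1 & b)) & 1) | (((1 | (1 & b)) & 1) & 0));  this is E2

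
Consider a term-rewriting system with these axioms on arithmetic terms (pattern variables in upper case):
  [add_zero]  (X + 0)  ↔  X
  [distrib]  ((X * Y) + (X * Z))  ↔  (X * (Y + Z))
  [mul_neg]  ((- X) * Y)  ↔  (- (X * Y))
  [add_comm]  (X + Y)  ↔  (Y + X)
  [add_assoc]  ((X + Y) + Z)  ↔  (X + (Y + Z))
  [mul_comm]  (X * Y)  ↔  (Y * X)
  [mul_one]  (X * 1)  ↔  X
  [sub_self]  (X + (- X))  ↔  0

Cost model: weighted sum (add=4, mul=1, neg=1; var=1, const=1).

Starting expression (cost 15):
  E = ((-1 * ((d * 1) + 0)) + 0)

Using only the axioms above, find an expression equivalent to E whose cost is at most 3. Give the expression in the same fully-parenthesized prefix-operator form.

(1) (d * 1)  =[mul_one →]=  d    ⊢ ((-1 * (d + 0)) + 0)
(2) (d + 0)  =[add_zero →]=  d    ⊢ ((-1 * d) + 0)
(3) ((-1 * d) + 0)  =[add_zero →]=  (-1 * d)    ⊢ cost 3, within 3

(-1 * d)   [cost 3]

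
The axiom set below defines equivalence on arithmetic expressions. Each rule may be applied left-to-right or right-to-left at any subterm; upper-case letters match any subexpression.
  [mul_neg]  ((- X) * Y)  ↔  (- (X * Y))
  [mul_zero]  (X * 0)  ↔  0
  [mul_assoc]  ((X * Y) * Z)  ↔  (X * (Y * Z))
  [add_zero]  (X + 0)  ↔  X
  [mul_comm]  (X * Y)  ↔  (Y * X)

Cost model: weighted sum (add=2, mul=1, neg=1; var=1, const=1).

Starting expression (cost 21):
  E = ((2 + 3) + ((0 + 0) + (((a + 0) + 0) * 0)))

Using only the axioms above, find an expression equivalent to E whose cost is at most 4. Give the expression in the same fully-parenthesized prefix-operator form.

1. [add_zero →] ((a + 0) + 0)  →  (a + 0);  E = ((2 + 3) + ((0 + 0) + ((a + 0) * 0)))
2. [add_zero →] (0 + 0)  →  0;  E = ((2 + 3) + (0 + ((a + 0) * 0)))
3. [mul_comm →] ((a + 0) * 0)  →  (0 * (a + 0));  E = ((2 + 3) + (0 + (0 * (a + 0))))
4. [add_zero →] (a + 0)  →  a;  E = ((2 + 3) + (0 + (0 * a)))
5. [mul_comm →] (0 * a)  →  (a * 0);  E = ((2 + 3) + (0 + (a * 0)))
6. [mul_zero →] (a * 0)  →  0;  E = ((2 + 3) + (0 + 0))
7. [add_zero →] (0 + 0)  →  0;  E = ((2 + 3) + 0)
8. [add_zero →] ((2 + 3) + 0)  →  (2 + 3);  cost 4 ≤ 4, done

(2 + 3)   [cost 4]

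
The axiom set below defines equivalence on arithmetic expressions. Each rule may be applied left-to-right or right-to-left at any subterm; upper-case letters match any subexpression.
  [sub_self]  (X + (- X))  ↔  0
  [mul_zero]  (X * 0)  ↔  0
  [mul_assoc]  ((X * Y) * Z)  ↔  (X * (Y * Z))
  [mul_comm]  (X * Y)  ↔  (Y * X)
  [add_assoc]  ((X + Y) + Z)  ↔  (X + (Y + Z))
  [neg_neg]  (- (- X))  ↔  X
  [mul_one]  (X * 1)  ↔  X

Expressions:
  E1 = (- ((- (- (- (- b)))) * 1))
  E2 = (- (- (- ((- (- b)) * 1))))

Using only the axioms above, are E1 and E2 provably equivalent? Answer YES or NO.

1. [mul_one →] ((- (- (- (- b)))) * 1)  →  (- (- (- (- b))));  E1 = (- (- (- (- (- b)))))
2. [mul_one ←] (- (- b))  →  ((- (- b)) * 1);  this is E2

YES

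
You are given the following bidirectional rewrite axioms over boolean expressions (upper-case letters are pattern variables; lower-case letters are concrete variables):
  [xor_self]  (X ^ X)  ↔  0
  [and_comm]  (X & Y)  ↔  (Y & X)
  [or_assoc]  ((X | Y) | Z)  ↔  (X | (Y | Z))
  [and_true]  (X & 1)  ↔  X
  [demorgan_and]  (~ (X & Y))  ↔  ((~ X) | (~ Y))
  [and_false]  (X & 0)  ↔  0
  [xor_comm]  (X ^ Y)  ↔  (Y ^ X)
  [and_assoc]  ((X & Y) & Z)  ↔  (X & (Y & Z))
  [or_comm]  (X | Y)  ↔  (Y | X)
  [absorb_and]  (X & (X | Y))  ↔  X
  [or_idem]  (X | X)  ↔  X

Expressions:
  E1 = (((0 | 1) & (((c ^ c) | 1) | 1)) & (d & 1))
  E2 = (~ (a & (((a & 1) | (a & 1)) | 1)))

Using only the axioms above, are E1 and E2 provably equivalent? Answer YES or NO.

All listed rules preserve value, hence provable equivalence implies equal values everywhere; look for a separating assignment.
a=0, c=0, d=0 gives E1 ↦ 0, E2 ↦ 1; values differ ⇒ not provably equivalent.

NO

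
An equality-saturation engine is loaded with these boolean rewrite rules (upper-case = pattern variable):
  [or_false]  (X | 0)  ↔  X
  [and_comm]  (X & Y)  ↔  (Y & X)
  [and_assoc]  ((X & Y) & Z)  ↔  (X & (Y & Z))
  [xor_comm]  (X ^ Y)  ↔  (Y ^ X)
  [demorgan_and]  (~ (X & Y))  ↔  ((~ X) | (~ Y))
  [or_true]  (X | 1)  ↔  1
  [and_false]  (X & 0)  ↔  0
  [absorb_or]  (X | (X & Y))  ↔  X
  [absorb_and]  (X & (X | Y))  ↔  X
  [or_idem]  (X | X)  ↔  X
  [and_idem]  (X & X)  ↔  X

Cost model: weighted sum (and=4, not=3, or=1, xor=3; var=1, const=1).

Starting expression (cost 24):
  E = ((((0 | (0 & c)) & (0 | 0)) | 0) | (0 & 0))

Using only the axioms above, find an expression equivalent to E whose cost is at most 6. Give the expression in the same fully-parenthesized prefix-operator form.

(0 & 0)   [cost 6]

step 1: or_false (→) rewrites (((0 | (0 & c)) & (0 | 0)) | 0) into ((0 | (0 & c)) & (0 | 0)), now (((0 | (0 & c)) & (0 | 0)) | (0 & 0))
step 2: and_comm (→) rewrites ((0 | (0 & c)) & (0 | 0)) into ((0 | 0) & (0 | (0 & c))), now (((0 | 0) & (0 | (0 & c))) | (0 & 0))
step 3: or_false (→) rewrites (0 | 0) into 0, now ((0 & (0 | (0 & c))) | (0 & 0))
step 4: absorb_or (→) rewrites (0 | (0 & c)) into 0, now ((0 & 0) | (0 & 0))
step 5: or_idem (→) rewrites ((0 & 0) | (0 & 0)) into (0 & 0), reaching cost 6 (bound 6)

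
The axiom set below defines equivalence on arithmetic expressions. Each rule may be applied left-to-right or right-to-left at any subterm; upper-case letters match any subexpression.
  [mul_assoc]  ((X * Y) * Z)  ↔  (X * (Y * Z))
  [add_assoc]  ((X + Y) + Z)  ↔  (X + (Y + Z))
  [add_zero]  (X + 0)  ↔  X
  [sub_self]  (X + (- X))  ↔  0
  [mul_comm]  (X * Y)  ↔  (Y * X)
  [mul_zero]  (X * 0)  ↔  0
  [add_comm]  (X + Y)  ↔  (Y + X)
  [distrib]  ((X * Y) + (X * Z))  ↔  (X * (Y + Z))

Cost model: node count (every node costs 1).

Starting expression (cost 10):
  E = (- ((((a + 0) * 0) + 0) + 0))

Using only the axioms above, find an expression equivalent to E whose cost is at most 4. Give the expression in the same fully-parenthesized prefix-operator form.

(1) ((((a + 0) * 0) + 0) + 0)  =[add_zero →]=  (((a + 0) * 0) + 0)    ⊢ (- (((a + 0) * 0) + 0))
(2) (a + 0)  =[add_zero →]=  a    ⊢ (- ((a * 0) + 0))
(3) ((a * 0) + 0)  =[add_zero →]=  (a * 0)    ⊢ cost 4, within 4

(- (a * 0))   [cost 4]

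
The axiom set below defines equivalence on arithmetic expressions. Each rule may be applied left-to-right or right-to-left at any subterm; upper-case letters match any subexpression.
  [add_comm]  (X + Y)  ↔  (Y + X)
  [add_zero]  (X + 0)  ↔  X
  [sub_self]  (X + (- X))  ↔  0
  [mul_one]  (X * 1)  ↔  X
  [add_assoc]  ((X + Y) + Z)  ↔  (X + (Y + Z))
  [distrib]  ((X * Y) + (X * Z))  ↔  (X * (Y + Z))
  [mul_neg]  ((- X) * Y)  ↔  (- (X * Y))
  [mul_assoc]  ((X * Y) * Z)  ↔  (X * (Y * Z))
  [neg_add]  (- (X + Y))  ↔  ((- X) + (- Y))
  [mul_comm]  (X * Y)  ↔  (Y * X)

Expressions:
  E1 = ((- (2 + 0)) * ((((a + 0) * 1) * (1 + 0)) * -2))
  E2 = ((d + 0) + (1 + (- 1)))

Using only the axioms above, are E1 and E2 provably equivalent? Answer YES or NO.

Every axiom is a valid identity, so a rewrite proof would force E1 and E2 to agree under every assignment.
At a=0, d=1: E1 = 0 but E2 = 1; they differ, so no derivation exists.

NO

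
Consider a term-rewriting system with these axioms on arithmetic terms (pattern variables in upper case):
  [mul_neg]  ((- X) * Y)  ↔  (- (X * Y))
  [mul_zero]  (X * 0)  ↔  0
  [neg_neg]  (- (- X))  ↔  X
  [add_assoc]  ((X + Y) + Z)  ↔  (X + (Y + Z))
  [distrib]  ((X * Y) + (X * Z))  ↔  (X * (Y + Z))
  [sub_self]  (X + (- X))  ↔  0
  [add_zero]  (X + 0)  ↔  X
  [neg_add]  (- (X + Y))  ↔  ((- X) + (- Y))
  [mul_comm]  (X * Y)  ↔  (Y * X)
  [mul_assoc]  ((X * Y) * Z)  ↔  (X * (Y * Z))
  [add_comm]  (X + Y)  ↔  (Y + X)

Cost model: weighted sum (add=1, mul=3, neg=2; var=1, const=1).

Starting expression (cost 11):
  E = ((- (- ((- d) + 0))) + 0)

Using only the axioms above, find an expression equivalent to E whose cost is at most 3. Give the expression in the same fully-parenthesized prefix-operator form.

(- d)   [cost 3]

1. [add_zero →] ((- d) + 0)  →  (- d);  E = ((- (- (- d))) + 0)
2. [neg_neg →] (- (- d))  →  d;  E = ((- d) + 0)
3. [add_zero →] ((- d) + 0)  →  (- d);  cost 3 ≤ 3, done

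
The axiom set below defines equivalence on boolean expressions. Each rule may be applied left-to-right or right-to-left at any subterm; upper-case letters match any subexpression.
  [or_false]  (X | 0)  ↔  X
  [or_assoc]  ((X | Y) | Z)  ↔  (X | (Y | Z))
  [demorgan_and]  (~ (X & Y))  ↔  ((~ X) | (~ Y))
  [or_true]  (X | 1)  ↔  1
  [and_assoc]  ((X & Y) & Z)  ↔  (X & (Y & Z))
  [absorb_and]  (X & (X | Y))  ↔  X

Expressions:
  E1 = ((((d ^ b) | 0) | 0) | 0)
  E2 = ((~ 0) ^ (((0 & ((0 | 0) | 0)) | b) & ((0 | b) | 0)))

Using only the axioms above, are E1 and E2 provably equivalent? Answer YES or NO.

NO

All listed rules preserve value, hence provable equivalence implies equal values everywhere; look for a separating assignment.
b=0, d=0 gives E1 ↦ 0, E2 ↦ 1; values differ ⇒ not provably equivalent.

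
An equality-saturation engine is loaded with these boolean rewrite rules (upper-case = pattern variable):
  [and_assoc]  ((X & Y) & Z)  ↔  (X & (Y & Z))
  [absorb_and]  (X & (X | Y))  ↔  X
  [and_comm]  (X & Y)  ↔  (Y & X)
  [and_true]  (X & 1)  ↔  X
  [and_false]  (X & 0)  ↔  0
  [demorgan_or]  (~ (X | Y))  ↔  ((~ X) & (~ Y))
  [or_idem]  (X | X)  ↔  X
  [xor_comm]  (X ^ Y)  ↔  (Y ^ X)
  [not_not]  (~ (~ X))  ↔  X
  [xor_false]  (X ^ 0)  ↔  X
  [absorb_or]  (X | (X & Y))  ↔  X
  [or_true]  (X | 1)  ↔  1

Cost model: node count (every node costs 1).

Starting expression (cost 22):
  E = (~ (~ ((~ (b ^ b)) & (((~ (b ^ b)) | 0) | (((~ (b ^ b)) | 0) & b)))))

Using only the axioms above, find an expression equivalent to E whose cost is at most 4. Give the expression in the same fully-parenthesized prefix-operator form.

(~ (b ^ b))   [cost 4]

step 1: absorb_or (→) rewrites (((~ (b ^ b)) | 0) | (((~ (b ^ b)) | 0) & b)) into ((~ (b ^ b)) | 0), now (~ (~ ((~ (b ^ b)) & ((~ (b ^ b)) | 0))))
step 2: absorb_and (→) rewrites ((~ (b ^ b)) & ((~ (b ^ b)) | 0)) into (~ (b ^ b)), now (~ (~ (~ (b ^ b))))
step 3: not_not (→) rewrites (~ (~ (b ^ b))) into (b ^ b), reaching cost 4 (bound 4)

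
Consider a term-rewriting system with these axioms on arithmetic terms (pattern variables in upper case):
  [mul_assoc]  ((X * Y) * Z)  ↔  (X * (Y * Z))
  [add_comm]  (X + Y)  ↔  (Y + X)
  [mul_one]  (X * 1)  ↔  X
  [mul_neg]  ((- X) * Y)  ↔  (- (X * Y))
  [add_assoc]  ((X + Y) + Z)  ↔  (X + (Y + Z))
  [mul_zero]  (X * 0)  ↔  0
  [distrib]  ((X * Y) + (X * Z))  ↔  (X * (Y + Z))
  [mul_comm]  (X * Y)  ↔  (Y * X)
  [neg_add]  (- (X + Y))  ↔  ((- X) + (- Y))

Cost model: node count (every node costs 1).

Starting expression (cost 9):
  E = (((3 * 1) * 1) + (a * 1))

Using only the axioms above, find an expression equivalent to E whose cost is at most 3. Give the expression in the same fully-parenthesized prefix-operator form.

(1) (3 * 1)  =[mul_one →]=  3    ⊢ ((3 * 1) + (a * 1))
(2) (3 * 1)  =[mul_one →]=  3    ⊢ (3 + (a * 1))
(3) (a * 1)  =[mul_one →]=  a    ⊢ cost 3, within 3

(3 + a)   [cost 3]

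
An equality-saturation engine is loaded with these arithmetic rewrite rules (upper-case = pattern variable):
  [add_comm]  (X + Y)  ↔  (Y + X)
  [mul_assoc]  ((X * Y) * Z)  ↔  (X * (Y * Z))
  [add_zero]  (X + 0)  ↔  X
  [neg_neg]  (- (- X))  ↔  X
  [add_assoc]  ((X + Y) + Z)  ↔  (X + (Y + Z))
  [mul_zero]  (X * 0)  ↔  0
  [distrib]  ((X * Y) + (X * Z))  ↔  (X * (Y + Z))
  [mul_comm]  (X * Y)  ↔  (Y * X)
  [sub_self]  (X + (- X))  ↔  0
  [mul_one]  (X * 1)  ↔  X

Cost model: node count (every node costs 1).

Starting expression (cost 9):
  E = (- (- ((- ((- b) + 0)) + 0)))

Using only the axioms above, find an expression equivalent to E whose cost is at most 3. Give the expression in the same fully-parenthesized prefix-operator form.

(- (- b))   [cost 3]

(1) ((- ((- b) + 0)) + 0)  =[add_zero →]=  (- ((- b) + 0))    ⊢ (- (- (- ((- b) + 0))))
(2) ((- b) + 0)  =[add_zero →]=  (- b)    ⊢ (- (- (- (- b))))
(3) (- (- (- (- b))))  =[neg_neg →]=  (- (- b))    ⊢ cost 3, within 3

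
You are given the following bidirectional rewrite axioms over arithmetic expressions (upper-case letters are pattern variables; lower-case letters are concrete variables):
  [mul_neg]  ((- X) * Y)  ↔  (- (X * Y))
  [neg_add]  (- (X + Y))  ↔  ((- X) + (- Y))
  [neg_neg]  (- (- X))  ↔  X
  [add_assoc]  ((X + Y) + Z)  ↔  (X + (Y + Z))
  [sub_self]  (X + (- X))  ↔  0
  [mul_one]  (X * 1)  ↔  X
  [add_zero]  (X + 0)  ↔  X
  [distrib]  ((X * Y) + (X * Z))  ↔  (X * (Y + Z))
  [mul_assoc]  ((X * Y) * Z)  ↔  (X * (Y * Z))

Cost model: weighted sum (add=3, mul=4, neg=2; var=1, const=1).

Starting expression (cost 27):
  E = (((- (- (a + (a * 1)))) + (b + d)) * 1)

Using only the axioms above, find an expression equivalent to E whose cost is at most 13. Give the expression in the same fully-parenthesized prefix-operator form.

1. [mul_one →] (((- (- (a + (a * 1)))) + (b + d)) * 1)  →  ((- (- (a + (a * 1)))) + (b + d))
2. [mul_one →] (a * 1)  →  a;  E = ((- (- (a + a))) + (b + d))
3. [neg_neg →] (- (- (a + a)))  →  (a + a);  cost 13 ≤ 13, done

((a + a) + (b + d))   [cost 13]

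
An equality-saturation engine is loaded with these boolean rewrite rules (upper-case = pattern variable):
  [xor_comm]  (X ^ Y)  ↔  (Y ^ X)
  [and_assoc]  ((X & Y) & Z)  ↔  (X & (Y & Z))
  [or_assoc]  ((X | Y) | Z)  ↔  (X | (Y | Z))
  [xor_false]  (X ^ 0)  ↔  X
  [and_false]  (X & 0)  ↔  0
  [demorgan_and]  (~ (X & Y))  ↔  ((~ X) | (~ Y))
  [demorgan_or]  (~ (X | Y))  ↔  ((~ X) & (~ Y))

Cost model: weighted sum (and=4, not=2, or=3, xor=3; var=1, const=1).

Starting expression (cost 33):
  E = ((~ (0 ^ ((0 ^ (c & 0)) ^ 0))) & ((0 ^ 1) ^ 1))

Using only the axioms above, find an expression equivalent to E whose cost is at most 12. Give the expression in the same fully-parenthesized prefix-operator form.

((~ 0) & (1 ^ 1))   [cost 12]

1. [and_false →] (c & 0)  →  0;  E = ((~ (0 ^ ((0 ^ 0) ^ 0))) & ((0 ^ 1) ^ 1))
2. [xor_false →] ((0 ^ 0) ^ 0)  →  (0 ^ 0);  E = ((~ (0 ^ (0 ^ 0))) & ((0 ^ 1) ^ 1))
3. [xor_false →] (0 ^ 0)  →  0;  E = ((~ (0 ^ 0)) & ((0 ^ 1) ^ 1))
4. [xor_comm →] (0 ^ 1)  →  (1 ^ 0);  E = ((~ (0 ^ 0)) & ((1 ^ 0) ^ 1))
5. [xor_false →] (1 ^ 0)  →  1;  E = ((~ (0 ^ 0)) & (1 ^ 1))
6. [xor_false →] (0 ^ 0)  →  0;  cost 12 ≤ 12, done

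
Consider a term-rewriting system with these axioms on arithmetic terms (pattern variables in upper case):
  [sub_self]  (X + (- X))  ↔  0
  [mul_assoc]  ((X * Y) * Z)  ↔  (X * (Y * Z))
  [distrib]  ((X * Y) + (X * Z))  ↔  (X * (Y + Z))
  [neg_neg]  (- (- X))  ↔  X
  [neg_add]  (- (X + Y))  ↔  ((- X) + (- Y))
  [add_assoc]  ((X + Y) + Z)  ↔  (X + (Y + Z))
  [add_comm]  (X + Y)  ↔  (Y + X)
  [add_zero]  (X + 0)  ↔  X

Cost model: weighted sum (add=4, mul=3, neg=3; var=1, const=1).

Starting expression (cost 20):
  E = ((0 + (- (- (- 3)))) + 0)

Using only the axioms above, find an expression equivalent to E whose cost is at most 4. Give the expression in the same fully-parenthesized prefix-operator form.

(- 3)   [cost 4]

step 1: neg_neg (→) rewrites (- (- 3)) into 3, now ((0 + (- 3)) + 0)
step 2: add_comm (→) rewrites (0 + (- 3)) into ((- 3) + 0), now (((- 3) + 0) + 0)
step 3: add_zero (→) rewrites ((- 3) + 0) into (- 3), now ((- 3) + 0)
step 4: add_zero (→) rewrites ((- 3) + 0) into (- 3), reaching cost 4 (bound 4)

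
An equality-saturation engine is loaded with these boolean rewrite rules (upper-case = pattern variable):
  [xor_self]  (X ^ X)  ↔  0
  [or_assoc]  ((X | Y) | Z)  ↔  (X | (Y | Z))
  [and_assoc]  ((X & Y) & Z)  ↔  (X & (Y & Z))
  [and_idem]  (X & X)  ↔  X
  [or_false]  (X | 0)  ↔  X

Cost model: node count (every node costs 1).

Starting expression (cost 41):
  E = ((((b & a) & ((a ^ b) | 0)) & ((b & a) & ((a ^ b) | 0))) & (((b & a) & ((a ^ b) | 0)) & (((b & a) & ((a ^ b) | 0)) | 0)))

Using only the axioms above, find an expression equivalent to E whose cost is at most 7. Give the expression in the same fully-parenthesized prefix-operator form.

((b & a) & (a ^ b))   [cost 7]

1. [or_false →] (((b & a) & ((a ^ b) | 0)) | 0)  →  ((b & a) & ((a ^ b) | 0));  E = ((((b & a) & ((a ^ b) | 0)) & ((b & a) & ((a ^ b) | 0))) & (((b & a) & ((a ^ b) | 0)) & ((b & a) & ((a ^ b) | 0))))
2. [and_idem →] ((((b & a) & ((a ^ b) | 0)) & ((b & a) & ((a ^ b) | 0))) & (((b & a) & ((a ^ b) | 0)) & ((b & a) & ((a ^ b) | 0))))  →  (((b & a) & ((a ^ b) | 0)) & ((b & a) & ((a ^ b) | 0)))
3. [and_idem →] (((b & a) & ((a ^ b) | 0)) & ((b & a) & ((a ^ b) | 0)))  →  ((b & a) & ((a ^ b) | 0))
4. [or_false →] ((a ^ b) | 0)  →  (a ^ b);  cost 7 ≤ 7, done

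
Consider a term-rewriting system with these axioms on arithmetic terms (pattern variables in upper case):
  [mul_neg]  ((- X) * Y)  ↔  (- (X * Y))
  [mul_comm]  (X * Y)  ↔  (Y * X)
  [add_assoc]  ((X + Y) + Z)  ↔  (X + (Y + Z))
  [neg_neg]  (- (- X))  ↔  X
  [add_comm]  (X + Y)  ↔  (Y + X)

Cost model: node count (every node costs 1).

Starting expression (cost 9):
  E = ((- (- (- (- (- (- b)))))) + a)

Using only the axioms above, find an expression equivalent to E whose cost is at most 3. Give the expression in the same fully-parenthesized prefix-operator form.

(1) (- (- (- b)))  =[neg_neg →]=  (- b)    ⊢ ((- (- (- (- b)))) + a)
(2) (- (- b))  =[neg_neg →]=  b    ⊢ ((- (- b)) + a)
(3) (- (- b))  =[neg_neg →]=  b    ⊢ cost 3, within 3

(b + a)   [cost 3]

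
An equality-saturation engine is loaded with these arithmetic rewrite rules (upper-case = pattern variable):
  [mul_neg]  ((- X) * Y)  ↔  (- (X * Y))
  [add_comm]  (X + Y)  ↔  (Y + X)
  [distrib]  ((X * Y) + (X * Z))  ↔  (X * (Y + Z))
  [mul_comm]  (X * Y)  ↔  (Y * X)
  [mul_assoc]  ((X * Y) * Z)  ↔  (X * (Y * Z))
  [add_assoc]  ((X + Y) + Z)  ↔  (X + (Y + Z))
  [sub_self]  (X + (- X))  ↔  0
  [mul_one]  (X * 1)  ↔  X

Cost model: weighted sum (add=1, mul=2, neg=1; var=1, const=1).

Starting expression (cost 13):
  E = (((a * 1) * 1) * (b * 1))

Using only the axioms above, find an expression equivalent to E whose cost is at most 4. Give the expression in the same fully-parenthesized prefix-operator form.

1. [mul_one →] (a * 1)  →  a;  E = ((a * 1) * (b * 1))
2. [mul_one →] (b * 1)  →  b;  E = ((a * 1) * b)
3. [mul_one →] (a * 1)  →  a;  cost 4 ≤ 4, done

(a * b)   [cost 4]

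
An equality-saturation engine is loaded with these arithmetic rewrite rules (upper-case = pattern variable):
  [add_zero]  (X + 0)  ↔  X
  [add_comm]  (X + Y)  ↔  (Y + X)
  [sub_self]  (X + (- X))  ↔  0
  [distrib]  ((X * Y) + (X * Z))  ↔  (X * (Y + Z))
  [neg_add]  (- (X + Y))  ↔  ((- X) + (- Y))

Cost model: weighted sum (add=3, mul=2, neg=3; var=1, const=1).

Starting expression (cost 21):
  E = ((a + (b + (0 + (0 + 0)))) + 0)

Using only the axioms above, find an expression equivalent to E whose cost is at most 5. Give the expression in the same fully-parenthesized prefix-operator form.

(1) ((a + (b + (0 + (0 + 0)))) + 0)  =[add_zero →]=  (a + (b + (0 + (0 + 0))))
(2) (0 + 0)  =[add_zero →]=  0    ⊢ (a + (b + (0 + 0)))
(3) (0 + 0)  =[add_zero →]=  0    ⊢ (a + (b + 0))
(4) (b + 0)  =[add_zero →]=  b    ⊢ cost 5, within 5

(a + b)   [cost 5]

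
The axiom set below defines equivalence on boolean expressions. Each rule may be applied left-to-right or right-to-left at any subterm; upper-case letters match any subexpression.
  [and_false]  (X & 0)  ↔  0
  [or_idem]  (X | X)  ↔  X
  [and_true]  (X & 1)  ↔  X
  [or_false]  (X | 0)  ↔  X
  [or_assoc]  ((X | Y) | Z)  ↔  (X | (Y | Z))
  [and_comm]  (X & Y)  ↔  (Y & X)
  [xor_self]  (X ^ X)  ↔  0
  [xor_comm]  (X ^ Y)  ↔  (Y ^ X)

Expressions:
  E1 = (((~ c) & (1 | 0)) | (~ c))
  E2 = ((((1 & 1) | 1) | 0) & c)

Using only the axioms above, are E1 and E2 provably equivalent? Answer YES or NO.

NO

All listed rules preserve value, hence provable equivalence implies equal values everywhere; look for a separating assignment.
c=0 gives E1 ↦ 1, E2 ↦ 0; values differ ⇒ not provably equivalent.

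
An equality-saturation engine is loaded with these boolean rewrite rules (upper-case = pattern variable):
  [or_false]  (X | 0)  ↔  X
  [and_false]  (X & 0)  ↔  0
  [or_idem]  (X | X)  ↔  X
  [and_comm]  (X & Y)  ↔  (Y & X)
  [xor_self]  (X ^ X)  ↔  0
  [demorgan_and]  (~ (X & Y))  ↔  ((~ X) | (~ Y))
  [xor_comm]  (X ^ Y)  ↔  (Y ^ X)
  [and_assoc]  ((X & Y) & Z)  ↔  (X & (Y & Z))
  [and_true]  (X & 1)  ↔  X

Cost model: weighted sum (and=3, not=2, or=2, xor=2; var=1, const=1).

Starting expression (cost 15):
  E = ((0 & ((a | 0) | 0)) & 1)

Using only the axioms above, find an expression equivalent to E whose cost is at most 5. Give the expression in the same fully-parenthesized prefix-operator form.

(0 & a)   [cost 5]

step 1: and_true (→) rewrites ((0 & ((a | 0) | 0)) & 1) into (0 & ((a | 0) | 0))
step 2: or_false (→) rewrites (a | 0) into a, now (0 & (a | 0))
step 3: or_false (→) rewrites (a | 0) into a, reaching cost 5 (bound 5)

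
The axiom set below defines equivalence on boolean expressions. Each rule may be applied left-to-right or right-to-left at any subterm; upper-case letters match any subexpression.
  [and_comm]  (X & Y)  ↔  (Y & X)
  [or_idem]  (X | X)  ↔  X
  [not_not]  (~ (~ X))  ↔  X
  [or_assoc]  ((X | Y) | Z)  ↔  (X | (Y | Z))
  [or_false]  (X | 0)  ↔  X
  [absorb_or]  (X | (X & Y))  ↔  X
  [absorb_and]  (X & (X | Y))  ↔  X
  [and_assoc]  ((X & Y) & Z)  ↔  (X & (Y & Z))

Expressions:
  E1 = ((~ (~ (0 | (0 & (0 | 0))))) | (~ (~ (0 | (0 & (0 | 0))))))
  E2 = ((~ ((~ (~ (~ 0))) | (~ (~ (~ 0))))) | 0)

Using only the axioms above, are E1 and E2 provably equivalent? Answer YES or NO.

YES

step 1: or_idem (→) rewrites ((~ (~ (0 | (0 & (0 | 0))))) | (~ (~ (0 | (0 & (0 | 0)))))) into (~ (~ (0 | (0 & (0 | 0)))))
step 2: absorb_and (→) rewrites (0 & (0 | 0)) into 0, now (~ (~ (0 | 0)))
step 3: or_idem (→) rewrites (0 | 0) into 0, now (~ (~ 0))
step 4: or_false (←) rewrites (~ (~ 0)) into ((~ (~ 0)) | 0)
step 5: not_not (←) rewrites (~ (~ 0)) into (~ (~ (~ (~ 0)))), now ((~ (~ (~ (~ 0)))) | 0)
step 6: or_idem (←) rewrites (~ (~ (~ 0))) into ((~ (~ (~ 0))) | (~ (~ (~ 0)))), which is E2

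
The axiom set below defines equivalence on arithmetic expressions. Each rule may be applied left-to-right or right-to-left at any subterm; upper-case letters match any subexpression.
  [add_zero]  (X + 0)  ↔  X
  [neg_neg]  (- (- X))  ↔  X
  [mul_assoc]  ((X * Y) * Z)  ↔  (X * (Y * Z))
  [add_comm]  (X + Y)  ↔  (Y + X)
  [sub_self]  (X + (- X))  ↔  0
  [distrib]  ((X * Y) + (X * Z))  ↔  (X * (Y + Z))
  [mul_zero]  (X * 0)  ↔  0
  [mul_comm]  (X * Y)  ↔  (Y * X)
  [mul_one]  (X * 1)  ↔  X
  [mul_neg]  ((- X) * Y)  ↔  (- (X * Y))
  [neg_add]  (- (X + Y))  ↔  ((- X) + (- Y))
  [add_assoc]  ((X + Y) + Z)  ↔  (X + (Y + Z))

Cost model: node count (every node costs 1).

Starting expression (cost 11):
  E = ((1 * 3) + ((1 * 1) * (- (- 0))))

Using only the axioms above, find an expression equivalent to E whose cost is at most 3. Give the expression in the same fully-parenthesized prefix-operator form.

step 1: neg_neg (→) rewrites (- (- 0)) into 0, now ((1 * 3) + ((1 * 1) * 0))
step 2: mul_one (→) rewrites (1 * 1) into 1, now ((1 * 3) + (1 * 0))
step 3: distrib (→) rewrites ((1 * 3) + (1 * 0)) into (1 * (3 + 0))
step 4: add_zero (→) rewrites (3 + 0) into 3, reaching cost 3 (bound 3)

(1 * 3)   [cost 3]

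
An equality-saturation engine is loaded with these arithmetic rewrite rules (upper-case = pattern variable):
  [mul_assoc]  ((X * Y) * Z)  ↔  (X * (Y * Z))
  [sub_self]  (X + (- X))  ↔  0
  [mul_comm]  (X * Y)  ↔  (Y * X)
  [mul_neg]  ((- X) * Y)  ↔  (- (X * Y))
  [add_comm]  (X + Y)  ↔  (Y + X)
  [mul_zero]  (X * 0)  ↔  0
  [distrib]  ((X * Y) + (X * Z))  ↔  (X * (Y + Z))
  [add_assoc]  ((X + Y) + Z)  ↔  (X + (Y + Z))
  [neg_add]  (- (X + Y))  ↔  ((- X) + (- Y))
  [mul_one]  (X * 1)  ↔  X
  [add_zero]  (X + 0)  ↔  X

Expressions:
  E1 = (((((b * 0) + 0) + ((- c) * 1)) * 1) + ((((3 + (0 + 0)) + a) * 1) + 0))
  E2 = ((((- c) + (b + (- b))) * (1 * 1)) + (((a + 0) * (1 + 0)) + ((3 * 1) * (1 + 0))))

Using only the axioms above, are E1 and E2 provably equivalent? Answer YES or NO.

1. [add_zero →] (0 + 0)  →  0;  E1 = (((((b * 0) + 0) + ((- c) * 1)) * 1) + ((((3 + 0) + a) * 1) + 0))
2. [mul_one →] ((- c) * 1)  →  (- c);  E1 = (((((b * 0) + 0) + (- c)) * 1) + ((((3 + 0) + a) * 1) + 0))
3. [mul_one →] (((3 + 0) + a) * 1)  →  ((3 + 0) + a);  E1 = (((((b * 0) + 0) + (- c)) * 1) + (((3 + 0) + a) + 0))
4. [mul_zero →] (b * 0)  →  0;  E1 = ((((0 + 0) + (- c)) * 1) + (((3 + 0) + a) + 0))
5. [add_zero →] (((3 + 0) + a) + 0)  →  ((3 + 0) + a);  E1 = ((((0 + 0) + (- c)) * 1) + ((3 + 0) + a))
6. [add_comm →] ((0 + 0) + (- c))  →  ((- c) + (0 + 0));  E1 = ((((- c) + (0 + 0)) * 1) + ((3 + 0) + a))
7. [add_zero →] (0 + 0)  →  0;  E1 = ((((- c) + 0) * 1) + ((3 + 0) + a))
8. [mul_one →] (((- c) + 0) * 1)  →  ((- c) + 0);  E1 = (((- c) + 0) + ((3 + 0) + a))
9. [add_zero →] ((- c) + 0)  →  (- c);  E1 = ((- c) + ((3 + 0) + a))
10. [add_zero →] (3 + 0)  →  3;  E1 = ((- c) + (3 + a))
11. [mul_one ←] 3  →  (3 * 1);  E1 = ((- c) + ((3 * 1) + a))
12. [add_zero ←] (- c)  →  ((- c) + 0);  E1 = (((- c) + 0) + ((3 * 1) + a))
13. [add_comm →] ((3 * 1) + a)  →  (a + (3 * 1));  E1 = (((- c) + 0) + (a + (3 * 1)))
14. [mul_one ←] a  →  (a * 1);  E1 = (((- c) + 0) + ((a * 1) + (3 * 1)))
15. [mul_one ←] ((- c) + 0)  →  (((- c) + 0) * 1);  E1 = ((((- c) + 0) * 1) + ((a * 1) + (3 * 1)))
16. [add_zero ←] 1  →  (1 + 0);  E1 = ((((- c) + 0) * 1) + ((a * (1 + 0)) + (3 * 1)))
17. [mul_one ←] 3  →  (3 * 1);  E1 = ((((- c) + 0) * 1) + ((a * (1 + 0)) + ((3 * 1) * 1)))
18. [add_zero ←] a  →  (a + 0);  E1 = ((((- c) + 0) * 1) + (((a + 0) * (1 + 0)) + ((3 * 1) * 1)))
19. [add_zero ←] 1  →  (1 + 0);  E1 = ((((- c) + 0) * 1) + (((a + 0) * (1 + 0)) + ((3 * 1) * (1 + 0))))
20. [mul_one ←] 1  →  (1 * 1);  E1 = ((((- c) + 0) * (1 * 1)) + (((a + 0) * (1 + 0)) + ((3 * 1) * (1 + 0))))
21. [sub_self ←] 0  →  (b + (- b));  this is E2

YES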